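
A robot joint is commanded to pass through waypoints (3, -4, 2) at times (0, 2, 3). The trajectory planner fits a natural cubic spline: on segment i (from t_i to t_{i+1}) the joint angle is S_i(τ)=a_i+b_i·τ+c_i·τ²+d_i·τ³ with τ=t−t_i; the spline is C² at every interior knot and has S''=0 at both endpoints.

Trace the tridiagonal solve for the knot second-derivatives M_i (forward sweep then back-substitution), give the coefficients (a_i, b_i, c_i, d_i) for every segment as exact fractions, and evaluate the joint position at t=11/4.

  seg 0: a=3 b=-20/3 c=0 d=19/24
  seg 1: a=-4 b=17/6 c=19/4 d=-19/12
S(11/4) = 33/256

Δ: Δ0=-7/2, Δ1=6
row 1: diag=6, rhs=57; c'=1/6, d'=19/2
back: M1=19/2
M: M0=0, M1=19/2, M2=0
seg 0: a=3, c=M0/2=0, d=(M1−M0)/(6·2)=19/24, b=Δ0−h0·(2M0+M1)/6=-20/3
seg 1: a=-4, c=M1/2=19/4, d=(M2−M1)/(6·1)=-19/12, b=Δ1−h1·(2M1+M2)/6=17/6
t_q=11/4 → seg 1, τ=3/4; S=-4+17/6·τ+19/4·τ²+-19/12·τ³=33/256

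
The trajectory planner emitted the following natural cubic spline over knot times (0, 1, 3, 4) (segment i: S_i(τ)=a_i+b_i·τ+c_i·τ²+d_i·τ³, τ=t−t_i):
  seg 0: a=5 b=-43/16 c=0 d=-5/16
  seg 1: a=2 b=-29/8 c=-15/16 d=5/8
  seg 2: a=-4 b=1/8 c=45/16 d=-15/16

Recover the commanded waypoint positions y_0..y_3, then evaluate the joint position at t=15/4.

y_0 = S_0(0) = a_0 = 5
y_1 = S_1(0) = a_1 = 2
y_2 = S_2(0) = a_2 = -4
y_3 = S_2(1) = -2
t_q=15/4 is in segment 2 (τ=3/4); S_2(τ)=-2785/1024

y_0=5 y_1=2 y_2=-4 y_3=-2
S(15/4) = -2785/1024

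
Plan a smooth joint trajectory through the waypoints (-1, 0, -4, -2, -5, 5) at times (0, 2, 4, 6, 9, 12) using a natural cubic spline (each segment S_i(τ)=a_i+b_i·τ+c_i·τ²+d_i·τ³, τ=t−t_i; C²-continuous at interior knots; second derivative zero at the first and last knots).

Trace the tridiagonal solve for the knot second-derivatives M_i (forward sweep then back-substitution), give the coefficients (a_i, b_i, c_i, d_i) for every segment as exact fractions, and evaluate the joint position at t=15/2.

Δ: Δ0=1/2, Δ1=-2, Δ2=1, Δ3=-1, Δ4=10/3
row 1: diag=8, rhs=-15; c'=1/4, d'=-15/8
row 2: denom=8−2·1/4=15/2; d'=(18−2·-15/8)/(15/2)=29/10
row 3: denom=10−2·4/15=142/15; d'=(-12−2·29/10)/(142/15)=-267/142
row 4: denom=12−3·45/142=1569/142; d'=(26−3·-267/142)/(1569/142)=4493/1569
back: M4=4493/1569
back: M3=-267/142−45/142·4493/1569=-1458/523
back: M2=29/10−4/15·-1458/523=3811/1046
back: M1=-15/8−1/4·3811/1046=-1457/523
M: M0=0, M1=-1457/523, M2=3811/1046, M3=-1458/523, M4=4493/1569, M5=0
seg 0: a=-1, c=M0/2=0, d=(M1−M0)/(6·2)=-1457/6276, b=Δ0−h0·(2M0+M1)/6=4483/3138
seg 1: a=0, c=M1/2=-1457/1046, d=(M2−M1)/(6·2)=6725/12552, b=Δ1−h1·(2M1+M2)/6=-4259/3138
seg 2: a=-4, c=M2/2=3811/2092, d=(M3−M2)/(6·2)=-6727/12552, b=Δ2−h2·(2M2+M3)/6=-784/1569
seg 3: a=-2, c=M3/2=-729/523, d=(M4−M3)/(6·3)=8867/28242, b=Δ3−h3·(2M3+M4)/6=1117/3138
seg 4: a=-5, c=M4/2=4493/3138, d=(M5−M4)/(6·3)=-4493/28242, b=Δ4−h4·(2M4+M5)/6=737/1569
t_q=15/2 → seg 3, τ=3/2; S=-2+1117/3138·τ+-729/523·τ²+8867/28242·τ³=-29645/8368

  seg 0: a=-1 b=4483/3138 c=0 d=-1457/6276
  seg 1: a=0 b=-4259/3138 c=-1457/1046 d=6725/12552
  seg 2: a=-4 b=-784/1569 c=3811/2092 d=-6727/12552
  seg 3: a=-2 b=1117/3138 c=-729/523 d=8867/28242
  seg 4: a=-5 b=737/1569 c=4493/3138 d=-4493/28242
S(15/2) = -29645/8368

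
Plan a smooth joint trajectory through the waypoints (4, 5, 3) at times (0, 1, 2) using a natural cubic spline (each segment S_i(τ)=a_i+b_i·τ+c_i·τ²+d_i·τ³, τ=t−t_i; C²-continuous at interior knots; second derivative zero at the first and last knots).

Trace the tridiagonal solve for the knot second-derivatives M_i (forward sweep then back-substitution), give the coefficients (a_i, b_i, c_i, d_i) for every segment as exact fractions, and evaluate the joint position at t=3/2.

Δ: Δ0=1, Δ1=-2
row 1: diag=4, rhs=-18; c'=1/4, d'=-9/2
back: M1=-9/2
M: M0=0, M1=-9/2, M2=0
seg 0: a=4, c=M0/2=0, d=(M1−M0)/(6·1)=-3/4, b=Δ0−h0·(2M0+M1)/6=7/4
seg 1: a=5, c=M1/2=-9/4, d=(M2−M1)/(6·1)=3/4, b=Δ1−h1·(2M1+M2)/6=-1/2
t_q=3/2 → seg 1, τ=1/2; S=5+-1/2·τ+-9/4·τ²+3/4·τ³=137/32

  seg 0: a=4 b=7/4 c=0 d=-3/4
  seg 1: a=5 b=-1/2 c=-9/4 d=3/4
S(3/2) = 137/32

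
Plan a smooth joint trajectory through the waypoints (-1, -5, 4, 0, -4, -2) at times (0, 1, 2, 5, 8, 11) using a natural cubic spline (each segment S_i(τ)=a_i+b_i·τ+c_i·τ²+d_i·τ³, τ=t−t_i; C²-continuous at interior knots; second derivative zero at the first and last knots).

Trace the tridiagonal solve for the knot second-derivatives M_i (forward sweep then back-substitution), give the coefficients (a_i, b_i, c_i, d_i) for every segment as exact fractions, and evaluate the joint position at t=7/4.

Δ: Δ0=-4, Δ1=9, Δ2=-4/3, Δ3=-4/3, Δ4=2/3
row 1: diag=4, rhs=78; c'=1/4, d'=39/2
row 2: denom=8−1·1/4=31/4; d'=(-62−1·39/2)/(31/4)=-326/31
row 3: denom=12−3·12/31=336/31; d'=(0−3·-326/31)/(336/31)=163/56
row 4: denom=12−3·31/112=1251/112; d'=(12−3·163/56)/(1251/112)=122/417
back: M4=122/417
back: M3=163/56−31/112·122/417=1180/417
back: M2=-326/31−12/31·1180/417=-1614/139
back: M1=39/2−1/4·-1614/139=3114/139
M: M0=0, M1=3114/139, M2=-1614/139, M3=1180/417, M4=122/417, M5=0
seg 0: a=-1, c=M0/2=0, d=(M1−M0)/(6·1)=519/139, b=Δ0−h0·(2M0+M1)/6=-1075/139
seg 1: a=-5, c=M1/2=1557/139, d=(M2−M1)/(6·1)=-788/139, b=Δ1−h1·(2M1+M2)/6=482/139
seg 2: a=4, c=M2/2=-807/139, d=(M3−M2)/(6·3)=3011/3753, b=Δ2−h2·(2M2+M3)/6=1232/139
seg 3: a=0, c=M3/2=590/417, d=(M4−M3)/(6·3)=-529/3753, b=Δ3−h3·(2M3+M4)/6=-599/139
seg 4: a=-4, c=M4/2=61/417, d=(M5−M4)/(6·3)=-61/3753, b=Δ4−h4·(2M4+M5)/6=52/139
t_q=7/4 → seg 1, τ=3/4; S=-5+482/139·τ+1557/139·τ²+-788/139·τ³=1679/1112

  seg 0: a=-1 b=-1075/139 c=0 d=519/139
  seg 1: a=-5 b=482/139 c=1557/139 d=-788/139
  seg 2: a=4 b=1232/139 c=-807/139 d=3011/3753
  seg 3: a=0 b=-599/139 c=590/417 d=-529/3753
  seg 4: a=-4 b=52/139 c=61/417 d=-61/3753
S(7/4) = 1679/1112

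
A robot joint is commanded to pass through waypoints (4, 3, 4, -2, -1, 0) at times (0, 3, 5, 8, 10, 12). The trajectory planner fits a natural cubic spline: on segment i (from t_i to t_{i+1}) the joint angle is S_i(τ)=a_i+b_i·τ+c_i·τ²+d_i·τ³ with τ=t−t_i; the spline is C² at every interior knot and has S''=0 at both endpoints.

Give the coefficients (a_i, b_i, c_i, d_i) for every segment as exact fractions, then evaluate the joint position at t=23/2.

  seg 0: a=4 b=-451/548 c=0 d=805/14796
  seg 1: a=3 b=177/274 c=805/1644 d=-925/3288
  seg 2: a=4 b=-317/411 c=-985/822 d=1945/7398
  seg 3: a=-2 b=-709/822 c=160/137 d=-100/411
  seg 4: a=-1 b=731/822 c=-40/137 d=20/411
S(23/2) = -87/548

Δ: Δ0=-1/3, Δ1=1/2, Δ2=-2, Δ3=1/2, Δ4=1/2
row 1: diag=10, rhs=5; c'=1/5, d'=1/2
row 2: denom=10−2·1/5=48/5; d'=(-15−2·1/2)/(48/5)=-5/3
row 3: denom=10−3·5/16=145/16; d'=(15−3·-5/3)/(145/16)=64/29
row 4: denom=8−2·32/145=1096/145; d'=(0−2·64/29)/(1096/145)=-80/137
back: M4=-80/137
back: M3=64/29−32/145·-80/137=320/137
back: M2=-5/3−5/16·320/137=-985/411
back: M1=1/2−1/5·-985/411=805/822
M: M0=0, M1=805/822, M2=-985/411, M3=320/137, M4=-80/137, M5=0
seg 0: a=4, c=M0/2=0, d=(M1−M0)/(6·3)=805/14796, b=Δ0−h0·(2M0+M1)/6=-451/548
seg 1: a=3, c=M1/2=805/1644, d=(M2−M1)/(6·2)=-925/3288, b=Δ1−h1·(2M1+M2)/6=177/274
seg 2: a=4, c=M2/2=-985/822, d=(M3−M2)/(6·3)=1945/7398, b=Δ2−h2·(2M2+M3)/6=-317/411
seg 3: a=-2, c=M3/2=160/137, d=(M4−M3)/(6·2)=-100/411, b=Δ3−h3·(2M3+M4)/6=-709/822
seg 4: a=-1, c=M4/2=-40/137, d=(M5−M4)/(6·2)=20/411, b=Δ4−h4·(2M4+M5)/6=731/822
t_q=23/2 → seg 4, τ=3/2; S=-1+731/822·τ+-40/137·τ²+20/411·τ³=-87/548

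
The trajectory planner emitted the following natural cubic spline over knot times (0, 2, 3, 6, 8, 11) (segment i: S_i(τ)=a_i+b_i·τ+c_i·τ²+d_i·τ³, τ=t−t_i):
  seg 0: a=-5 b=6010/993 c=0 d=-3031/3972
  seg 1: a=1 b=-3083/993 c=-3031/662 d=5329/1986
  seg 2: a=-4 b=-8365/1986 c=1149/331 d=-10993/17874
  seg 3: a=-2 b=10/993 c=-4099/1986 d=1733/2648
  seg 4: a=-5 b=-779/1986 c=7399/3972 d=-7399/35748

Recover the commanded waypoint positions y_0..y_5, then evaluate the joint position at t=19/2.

y_0=-5 y_1=1 y_2=-4 y_3=-2 y_4=-5 y_5=5
S(19/2) = -22197/10592

y_0 = S_0(0) = a_0 = -5
y_1 = S_1(0) = a_1 = 1
y_2 = S_2(0) = a_2 = -4
y_3 = S_3(0) = a_3 = -2
y_4 = S_4(0) = a_4 = -5
y_5 = S_4(3) = 5
t_q=19/2 is in segment 4 (τ=3/2); S_4(τ)=-22197/10592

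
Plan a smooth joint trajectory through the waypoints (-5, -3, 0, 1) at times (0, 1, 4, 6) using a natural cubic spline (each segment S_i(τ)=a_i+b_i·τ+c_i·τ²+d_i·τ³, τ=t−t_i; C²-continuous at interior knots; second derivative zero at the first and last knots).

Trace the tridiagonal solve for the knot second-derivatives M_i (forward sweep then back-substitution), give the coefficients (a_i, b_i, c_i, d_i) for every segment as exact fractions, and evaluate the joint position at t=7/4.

Δ: Δ0=2, Δ1=1, Δ2=1/2
row 1: diag=8, rhs=-6; c'=3/8, d'=-3/4
row 2: denom=10−3·3/8=71/8; d'=(-3−3·-3/4)/(71/8)=-6/71
back: M2=-6/71
back: M1=-3/4−3/8·-6/71=-51/71
M: M0=0, M1=-51/71, M2=-6/71, M3=0
seg 0: a=-5, c=M0/2=0, d=(M1−M0)/(6·1)=-17/142, b=Δ0−h0·(2M0+M1)/6=301/142
seg 1: a=-3, c=M1/2=-51/142, d=(M2−M1)/(6·3)=5/142, b=Δ1−h1·(2M1+M2)/6=125/71
seg 2: a=0, c=M2/2=-3/71, d=(M3−M2)/(6·2)=1/142, b=Δ2−h2·(2M2+M3)/6=79/142
t_q=7/4 → seg 1, τ=3/4; S=-3+125/71·τ+-51/142·τ²+5/142·τ³=-16965/9088

  seg 0: a=-5 b=301/142 c=0 d=-17/142
  seg 1: a=-3 b=125/71 c=-51/142 d=5/142
  seg 2: a=0 b=79/142 c=-3/71 d=1/142
S(7/4) = -16965/9088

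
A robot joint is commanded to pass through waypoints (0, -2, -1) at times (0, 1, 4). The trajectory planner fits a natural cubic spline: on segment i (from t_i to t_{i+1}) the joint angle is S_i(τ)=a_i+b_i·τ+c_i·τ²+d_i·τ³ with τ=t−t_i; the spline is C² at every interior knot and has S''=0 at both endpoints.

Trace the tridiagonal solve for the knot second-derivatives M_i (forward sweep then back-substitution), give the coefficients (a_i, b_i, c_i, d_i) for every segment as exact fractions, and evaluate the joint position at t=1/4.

  seg 0: a=0 b=-55/24 c=0 d=7/24
  seg 1: a=-2 b=-17/12 c=7/8 d=-7/72
S(1/4) = -291/512

Δ: Δ0=-2, Δ1=1/3
row 1: diag=8, rhs=14; c'=3/8, d'=7/4
back: M1=7/4
M: M0=0, M1=7/4, M2=0
seg 0: a=0, c=M0/2=0, d=(M1−M0)/(6·1)=7/24, b=Δ0−h0·(2M0+M1)/6=-55/24
seg 1: a=-2, c=M1/2=7/8, d=(M2−M1)/(6·3)=-7/72, b=Δ1−h1·(2M1+M2)/6=-17/12
t_q=1/4 → seg 0, τ=1/4; S=0+-55/24·τ+0·τ²+7/24·τ³=-291/512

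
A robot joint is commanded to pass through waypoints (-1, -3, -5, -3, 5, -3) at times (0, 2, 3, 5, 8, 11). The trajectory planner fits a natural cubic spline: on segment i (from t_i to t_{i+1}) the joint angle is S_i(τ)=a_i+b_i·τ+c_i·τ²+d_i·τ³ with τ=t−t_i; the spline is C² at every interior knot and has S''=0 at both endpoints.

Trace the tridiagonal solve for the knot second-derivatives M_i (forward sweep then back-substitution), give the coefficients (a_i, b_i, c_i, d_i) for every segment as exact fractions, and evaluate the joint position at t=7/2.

Δ: Δ0=-1, Δ1=-2, Δ2=1, Δ3=8/3, Δ4=-8/3
row 1: diag=6, rhs=-6; c'=1/6, d'=-1
row 2: denom=6−1·1/6=35/6; d'=(18−1·-1)/(35/6)=114/35
row 3: denom=10−2·12/35=326/35; d'=(10−2·114/35)/(326/35)=61/163
row 4: denom=12−3·105/326=3597/326; d'=(-32−3·61/163)/(3597/326)=-10798/3597
back: M4=-10798/3597
back: M3=61/163−105/326·-10798/3597=1608/1199
back: M2=114/35−12/35·1608/1199=3354/1199
back: M1=-1−1/6·3354/1199=-1758/1199
M: M0=0, M1=-1758/1199, M2=3354/1199, M3=1608/1199, M4=-10798/3597, M5=0
seg 0: a=-1, c=M0/2=0, d=(M1−M0)/(6·2)=-293/2398, b=Δ0−h0·(2M0+M1)/6=-613/1199
seg 1: a=-3, c=M1/2=-879/1199, d=(M2−M1)/(6·1)=852/1199, b=Δ1−h1·(2M1+M2)/6=-2371/1199
seg 2: a=-5, c=M2/2=1677/1199, d=(M3−M2)/(6·2)=-291/2398, b=Δ2−h2·(2M2+M3)/6=-143/109
seg 3: a=-3, c=M3/2=804/1199, d=(M4−M3)/(6·3)=-7811/32373, b=Δ3−h3·(2M3+M4)/6=3389/1199
seg 4: a=5, c=M4/2=-5399/3597, d=(M5−M4)/(6·3)=5399/32373, b=Δ4−h4·(2M4+M5)/6=402/1199
t_q=7/2 → seg 2, τ=1/2; S=-5+-143/109·τ+1677/1199·τ²+-291/2398·τ³=-102087/19184

  seg 0: a=-1 b=-613/1199 c=0 d=-293/2398
  seg 1: a=-3 b=-2371/1199 c=-879/1199 d=852/1199
  seg 2: a=-5 b=-143/109 c=1677/1199 d=-291/2398
  seg 3: a=-3 b=3389/1199 c=804/1199 d=-7811/32373
  seg 4: a=5 b=402/1199 c=-5399/3597 d=5399/32373
S(7/2) = -102087/19184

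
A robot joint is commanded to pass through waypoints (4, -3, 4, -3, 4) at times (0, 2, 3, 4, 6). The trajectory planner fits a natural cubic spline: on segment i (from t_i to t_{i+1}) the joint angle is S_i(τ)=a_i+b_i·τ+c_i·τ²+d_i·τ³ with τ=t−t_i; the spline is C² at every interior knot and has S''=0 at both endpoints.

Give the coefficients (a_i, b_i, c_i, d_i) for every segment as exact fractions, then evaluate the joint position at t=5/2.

Δ: Δ0=-7/2, Δ1=7, Δ2=-7, Δ3=7/2
row 1: diag=6, rhs=63; c'=1/6, d'=21/2
row 2: denom=4−1·1/6=23/6; d'=(-84−1·21/2)/(23/6)=-567/23
row 3: denom=6−1·6/23=132/23; d'=(63−1·-567/23)/(132/23)=168/11
back: M3=168/11
back: M2=-567/23−6/23·168/11=-315/11
back: M1=21/2−1/6·-315/11=168/11
M: M0=0, M1=168/11, M2=-315/11, M3=168/11, M4=0
seg 0: a=4, c=M0/2=0, d=(M1−M0)/(6·2)=14/11, b=Δ0−h0·(2M0+M1)/6=-189/22
seg 1: a=-3, c=M1/2=84/11, d=(M2−M1)/(6·1)=-161/22, b=Δ1−h1·(2M1+M2)/6=147/22
seg 2: a=4, c=M2/2=-315/22, d=(M3−M2)/(6·1)=161/22, b=Δ2−h2·(2M2+M3)/6=0
seg 3: a=-3, c=M3/2=84/11, d=(M4−M3)/(6·2)=-14/11, b=Δ3−h3·(2M3+M4)/6=-147/22
t_q=5/2 → seg 1, τ=1/2; S=-3+147/22·τ+84/11·τ²+-161/22·τ³=235/176

  seg 0: a=4 b=-189/22 c=0 d=14/11
  seg 1: a=-3 b=147/22 c=84/11 d=-161/22
  seg 2: a=4 b=0 c=-315/22 d=161/22
  seg 3: a=-3 b=-147/22 c=84/11 d=-14/11
S(5/2) = 235/176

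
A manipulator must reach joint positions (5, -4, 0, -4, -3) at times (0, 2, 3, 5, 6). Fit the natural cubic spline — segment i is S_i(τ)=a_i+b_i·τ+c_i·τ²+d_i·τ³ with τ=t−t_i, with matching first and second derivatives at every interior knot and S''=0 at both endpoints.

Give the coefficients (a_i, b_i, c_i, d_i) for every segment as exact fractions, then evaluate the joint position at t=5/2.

Δ: Δ0=-9/2, Δ1=4, Δ2=-2, Δ3=1
row 1: diag=6, rhs=51; c'=1/6, d'=17/2
row 2: denom=6−1·1/6=35/6; d'=(-36−1·17/2)/(35/6)=-267/35
row 3: denom=6−2·12/35=186/35; d'=(18−2·-267/35)/(186/35)=194/31
back: M3=194/31
back: M2=-267/35−12/35·194/31=-303/31
back: M1=17/2−1/6·-303/31=314/31
M: M0=0, M1=314/31, M2=-303/31, M3=194/31, M4=0
seg 0: a=5, c=M0/2=0, d=(M1−M0)/(6·2)=157/186, b=Δ0−h0·(2M0+M1)/6=-1465/186
seg 1: a=-4, c=M1/2=157/31, d=(M2−M1)/(6·1)=-617/186, b=Δ1−h1·(2M1+M2)/6=419/186
seg 2: a=0, c=M2/2=-303/62, d=(M3−M2)/(6·2)=497/372, b=Δ2−h2·(2M2+M3)/6=226/93
seg 3: a=-4, c=M3/2=97/31, d=(M4−M3)/(6·1)=-97/93, b=Δ3−h3·(2M3+M4)/6=-101/93
t_q=5/2 → seg 1, τ=1/2; S=-4+419/186·τ+157/31·τ²+-617/186·τ³=-1003/496

  seg 0: a=5 b=-1465/186 c=0 d=157/186
  seg 1: a=-4 b=419/186 c=157/31 d=-617/186
  seg 2: a=0 b=226/93 c=-303/62 d=497/372
  seg 3: a=-4 b=-101/93 c=97/31 d=-97/93
S(5/2) = -1003/496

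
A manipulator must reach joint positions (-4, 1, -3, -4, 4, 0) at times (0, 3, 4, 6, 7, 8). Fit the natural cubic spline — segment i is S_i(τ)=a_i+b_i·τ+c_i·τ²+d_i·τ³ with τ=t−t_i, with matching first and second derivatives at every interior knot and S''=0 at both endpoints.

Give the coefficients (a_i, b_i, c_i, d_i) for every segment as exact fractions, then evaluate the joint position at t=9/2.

  seg 0: a=-4 b=21767/5718 c=0 d=-4079/17154
  seg 1: a=1 b=-7472/2859 c=-4079/1906 d=4309/5718
  seg 2: a=-3 b=-26491/5718 c=115/953 d=5563/5718
  seg 3: a=-4 b=43025/5718 c=5678/953 d=-31349/5718
  seg 4: a=4 b=8557/2859 c=-19993/1906 d=19993/5718
S(9/2) = -78751/15248

Δ: Δ0=5/3, Δ1=-4, Δ2=-1/2, Δ3=8, Δ4=-4
row 1: diag=8, rhs=-34; c'=1/8, d'=-17/4
row 2: denom=6−1·1/8=47/8; d'=(21−1·-17/4)/(47/8)=202/47
row 3: denom=6−2·16/47=250/47; d'=(51−2·202/47)/(250/47)=1993/250
row 4: denom=4−1·47/250=953/250; d'=(-72−1·1993/250)/(953/250)=-19993/953
back: M4=-19993/953
back: M3=1993/250−47/250·-19993/953=11356/953
back: M2=202/47−16/47·11356/953=230/953
back: M1=-17/4−1/8·230/953=-4079/953
M: M0=0, M1=-4079/953, M2=230/953, M3=11356/953, M4=-19993/953, M5=0
seg 0: a=-4, c=M0/2=0, d=(M1−M0)/(6·3)=-4079/17154, b=Δ0−h0·(2M0+M1)/6=21767/5718
seg 1: a=1, c=M1/2=-4079/1906, d=(M2−M1)/(6·1)=4309/5718, b=Δ1−h1·(2M1+M2)/6=-7472/2859
seg 2: a=-3, c=M2/2=115/953, d=(M3−M2)/(6·2)=5563/5718, b=Δ2−h2·(2M2+M3)/6=-26491/5718
seg 3: a=-4, c=M3/2=5678/953, d=(M4−M3)/(6·1)=-31349/5718, b=Δ3−h3·(2M3+M4)/6=43025/5718
seg 4: a=4, c=M4/2=-19993/1906, d=(M5−M4)/(6·1)=19993/5718, b=Δ4−h4·(2M4+M5)/6=8557/2859
t_q=9/2 → seg 2, τ=1/2; S=-3+-26491/5718·τ+115/953·τ²+5563/5718·τ³=-78751/15248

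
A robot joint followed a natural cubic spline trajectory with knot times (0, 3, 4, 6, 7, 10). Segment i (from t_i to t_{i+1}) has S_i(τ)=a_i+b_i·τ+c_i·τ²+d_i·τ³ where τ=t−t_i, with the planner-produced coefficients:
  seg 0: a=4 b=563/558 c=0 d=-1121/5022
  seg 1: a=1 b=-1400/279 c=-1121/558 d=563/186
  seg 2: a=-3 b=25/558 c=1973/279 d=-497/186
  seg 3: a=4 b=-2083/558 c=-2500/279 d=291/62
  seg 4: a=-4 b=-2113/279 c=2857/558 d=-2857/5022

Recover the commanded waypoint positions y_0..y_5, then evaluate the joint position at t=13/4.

y_0 = S_0(0) = a_0 = 4
y_1 = S_1(0) = a_1 = 1
y_2 = S_2(0) = a_2 = -3
y_3 = S_3(0) = a_3 = 4
y_4 = S_4(0) = a_4 = -4
y_5 = S_4(3) = 4
t_q=13/4 is in segment 1 (τ=1/4); S_1(τ)=-3961/11904

y_0=4 y_1=1 y_2=-3 y_3=4 y_4=-4 y_5=4
S(13/4) = -3961/11904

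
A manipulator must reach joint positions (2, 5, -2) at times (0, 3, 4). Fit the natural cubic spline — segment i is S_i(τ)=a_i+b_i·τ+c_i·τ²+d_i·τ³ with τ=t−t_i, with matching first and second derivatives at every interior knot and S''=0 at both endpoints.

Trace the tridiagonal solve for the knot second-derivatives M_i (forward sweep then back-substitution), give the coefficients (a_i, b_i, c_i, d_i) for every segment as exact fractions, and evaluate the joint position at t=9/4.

  seg 0: a=2 b=4 c=0 d=-1/3
  seg 1: a=5 b=-5 c=-3 d=1
S(9/4) = 461/64

Δ: Δ0=1, Δ1=-7
row 1: diag=8, rhs=-48; c'=1/8, d'=-6
back: M1=-6
M: M0=0, M1=-6, M2=0
seg 0: a=2, c=M0/2=0, d=(M1−M0)/(6·3)=-1/3, b=Δ0−h0·(2M0+M1)/6=4
seg 1: a=5, c=M1/2=-3, d=(M2−M1)/(6·1)=1, b=Δ1−h1·(2M1+M2)/6=-5
t_q=9/4 → seg 0, τ=9/4; S=2+4·τ+0·τ²+-1/3·τ³=461/64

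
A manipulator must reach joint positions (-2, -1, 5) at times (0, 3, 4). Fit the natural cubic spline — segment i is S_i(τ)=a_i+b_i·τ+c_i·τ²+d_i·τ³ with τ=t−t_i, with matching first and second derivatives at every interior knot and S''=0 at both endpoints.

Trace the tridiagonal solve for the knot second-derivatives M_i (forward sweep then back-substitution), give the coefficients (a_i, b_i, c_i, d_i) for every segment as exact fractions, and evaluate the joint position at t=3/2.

Δ: Δ0=1/3, Δ1=6
row 1: diag=8, rhs=34; c'=1/8, d'=17/4
back: M1=17/4
M: M0=0, M1=17/4, M2=0
seg 0: a=-2, c=M0/2=0, d=(M1−M0)/(6·3)=17/72, b=Δ0−h0·(2M0+M1)/6=-43/24
seg 1: a=-1, c=M1/2=17/8, d=(M2−M1)/(6·1)=-17/24, b=Δ1−h1·(2M1+M2)/6=55/12
t_q=3/2 → seg 0, τ=3/2; S=-2+-43/24·τ+0·τ²+17/72·τ³=-249/64

  seg 0: a=-2 b=-43/24 c=0 d=17/72
  seg 1: a=-1 b=55/12 c=17/8 d=-17/24
S(3/2) = -249/64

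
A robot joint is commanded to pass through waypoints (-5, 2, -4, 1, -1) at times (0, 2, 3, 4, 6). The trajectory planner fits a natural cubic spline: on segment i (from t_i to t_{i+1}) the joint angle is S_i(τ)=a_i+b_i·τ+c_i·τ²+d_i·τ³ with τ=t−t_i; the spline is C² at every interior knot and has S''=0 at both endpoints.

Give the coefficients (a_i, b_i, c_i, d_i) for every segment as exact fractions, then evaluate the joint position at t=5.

  seg 0: a=-5 b=1043/132 c=0 d=-581/528
  seg 1: a=2 b=-175/33 c=-581/88 d=1559/264
  seg 2: a=-4 b=-19/24 c=489/44 d=-1405/264
  seg 3: a=1 b=361/66 c=-427/88 d=427/528
S(5) = 427/176

Δ: Δ0=7/2, Δ1=-6, Δ2=5, Δ3=-1
row 1: diag=6, rhs=-57; c'=1/6, d'=-19/2
row 2: denom=4−1·1/6=23/6; d'=(66−1·-19/2)/(23/6)=453/23
row 3: denom=6−1·6/23=132/23; d'=(-36−1·453/23)/(132/23)=-427/44
back: M3=-427/44
back: M2=453/23−6/23·-427/44=489/22
back: M1=-19/2−1/6·489/22=-581/44
M: M0=0, M1=-581/44, M2=489/22, M3=-427/44, M4=0
seg 0: a=-5, c=M0/2=0, d=(M1−M0)/(6·2)=-581/528, b=Δ0−h0·(2M0+M1)/6=1043/132
seg 1: a=2, c=M1/2=-581/88, d=(M2−M1)/(6·1)=1559/264, b=Δ1−h1·(2M1+M2)/6=-175/33
seg 2: a=-4, c=M2/2=489/44, d=(M3−M2)/(6·1)=-1405/264, b=Δ2−h2·(2M2+M3)/6=-19/24
seg 3: a=1, c=M3/2=-427/88, d=(M4−M3)/(6·2)=427/528, b=Δ3−h3·(2M3+M4)/6=361/66
t_q=5 → seg 3, τ=1; S=1+361/66·τ+-427/88·τ²+427/528·τ³=427/176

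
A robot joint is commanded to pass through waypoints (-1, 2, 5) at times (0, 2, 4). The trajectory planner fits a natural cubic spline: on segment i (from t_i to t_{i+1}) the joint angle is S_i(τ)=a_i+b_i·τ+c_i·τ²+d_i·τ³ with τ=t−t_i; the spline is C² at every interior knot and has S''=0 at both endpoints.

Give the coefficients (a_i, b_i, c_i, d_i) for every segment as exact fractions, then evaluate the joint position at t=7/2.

Δ: Δ0=3/2, Δ1=3/2
row 1: diag=8, rhs=0; c'=1/4, d'=0
back: M1=0
M: M0=0, M1=0, M2=0
seg 0: a=-1, c=M0/2=0, d=(M1−M0)/(6·2)=0, b=Δ0−h0·(2M0+M1)/6=3/2
seg 1: a=2, c=M1/2=0, d=(M2−M1)/(6·2)=0, b=Δ1−h1·(2M1+M2)/6=3/2
t_q=7/2 → seg 1, τ=3/2; S=2+3/2·τ+0·τ²+0·τ³=17/4

  seg 0: a=-1 b=3/2 c=0 d=0
  seg 1: a=2 b=3/2 c=0 d=0
S(7/2) = 17/4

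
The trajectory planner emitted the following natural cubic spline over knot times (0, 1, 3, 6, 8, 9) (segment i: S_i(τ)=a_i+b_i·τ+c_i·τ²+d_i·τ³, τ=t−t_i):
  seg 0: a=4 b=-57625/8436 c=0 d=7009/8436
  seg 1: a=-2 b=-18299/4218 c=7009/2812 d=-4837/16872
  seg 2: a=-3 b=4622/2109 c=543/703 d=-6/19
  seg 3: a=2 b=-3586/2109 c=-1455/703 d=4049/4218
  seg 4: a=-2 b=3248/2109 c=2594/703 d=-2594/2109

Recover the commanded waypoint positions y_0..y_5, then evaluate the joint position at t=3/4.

y_0=4 y_1=-2 y_2=-3 y_3=2 y_4=-2 y_5=2
S(3/4) = -139047/179968

y_0 = S_0(0) = a_0 = 4
y_1 = S_1(0) = a_1 = -2
y_2 = S_2(0) = a_2 = -3
y_3 = S_3(0) = a_3 = 2
y_4 = S_4(0) = a_4 = -2
y_5 = S_4(1) = 2
t_q=3/4 is in segment 0 (τ=3/4); S_0(τ)=-139047/179968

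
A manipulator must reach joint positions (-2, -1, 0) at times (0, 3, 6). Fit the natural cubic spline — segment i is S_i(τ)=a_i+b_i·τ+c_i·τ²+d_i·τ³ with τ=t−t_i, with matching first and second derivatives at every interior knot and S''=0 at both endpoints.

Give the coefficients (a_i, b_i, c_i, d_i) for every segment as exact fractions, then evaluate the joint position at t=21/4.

Δ: Δ0=1/3, Δ1=1/3
row 1: diag=12, rhs=0; c'=1/4, d'=0
back: M1=0
M: M0=0, M1=0, M2=0
seg 0: a=-2, c=M0/2=0, d=(M1−M0)/(6·3)=0, b=Δ0−h0·(2M0+M1)/6=1/3
seg 1: a=-1, c=M1/2=0, d=(M2−M1)/(6·3)=0, b=Δ1−h1·(2M1+M2)/6=1/3
t_q=21/4 → seg 1, τ=9/4; S=-1+1/3·τ+0·τ²+0·τ³=-1/4

  seg 0: a=-2 b=1/3 c=0 d=0
  seg 1: a=-1 b=1/3 c=0 d=0
S(21/4) = -1/4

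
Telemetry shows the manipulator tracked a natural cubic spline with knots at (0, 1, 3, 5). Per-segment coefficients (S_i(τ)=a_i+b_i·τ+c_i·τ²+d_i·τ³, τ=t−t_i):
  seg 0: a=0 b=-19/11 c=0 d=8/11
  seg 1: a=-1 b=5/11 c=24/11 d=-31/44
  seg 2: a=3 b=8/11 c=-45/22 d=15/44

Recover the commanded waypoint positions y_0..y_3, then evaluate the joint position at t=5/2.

y_0=0 y_1=-1 y_2=3 y_3=-1
S(5/2) = 779/352

y_0 = S_0(0) = a_0 = 0
y_1 = S_1(0) = a_1 = -1
y_2 = S_2(0) = a_2 = 3
y_3 = S_2(2) = -1
t_q=5/2 is in segment 1 (τ=3/2); S_1(τ)=779/352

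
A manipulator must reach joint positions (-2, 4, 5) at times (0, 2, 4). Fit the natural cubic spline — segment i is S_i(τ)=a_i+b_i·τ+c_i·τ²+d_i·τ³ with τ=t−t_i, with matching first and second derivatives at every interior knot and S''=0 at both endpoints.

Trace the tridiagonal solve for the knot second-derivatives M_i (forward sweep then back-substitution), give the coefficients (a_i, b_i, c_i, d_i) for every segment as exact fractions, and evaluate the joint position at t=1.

Δ: Δ0=3, Δ1=1/2
row 1: diag=8, rhs=-15; c'=1/4, d'=-15/8
back: M1=-15/8
M: M0=0, M1=-15/8, M2=0
seg 0: a=-2, c=M0/2=0, d=(M1−M0)/(6·2)=-5/32, b=Δ0−h0·(2M0+M1)/6=29/8
seg 1: a=4, c=M1/2=-15/16, d=(M2−M1)/(6·2)=5/32, b=Δ1−h1·(2M1+M2)/6=7/4
t_q=1 → seg 0, τ=1; S=-2+29/8·τ+0·τ²+-5/32·τ³=47/32

  seg 0: a=-2 b=29/8 c=0 d=-5/32
  seg 1: a=4 b=7/4 c=-15/16 d=5/32
S(1) = 47/32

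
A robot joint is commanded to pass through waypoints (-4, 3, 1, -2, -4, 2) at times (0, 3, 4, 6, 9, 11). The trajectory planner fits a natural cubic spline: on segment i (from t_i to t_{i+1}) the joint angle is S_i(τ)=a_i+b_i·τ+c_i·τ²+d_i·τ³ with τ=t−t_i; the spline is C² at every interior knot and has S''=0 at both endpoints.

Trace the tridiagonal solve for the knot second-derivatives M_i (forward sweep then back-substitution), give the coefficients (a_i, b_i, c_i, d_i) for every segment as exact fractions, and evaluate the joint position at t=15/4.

Δ: Δ0=7/3, Δ1=-2, Δ2=-3/2, Δ3=-2/3, Δ4=3
row 1: diag=8, rhs=-26; c'=1/8, d'=-13/4
row 2: denom=6−1·1/8=47/8; d'=(3−1·-13/4)/(47/8)=50/47
row 3: denom=10−2·16/47=438/47; d'=(5−2·50/47)/(438/47)=45/146
row 4: denom=10−3·47/146=1319/146; d'=(22−3·45/146)/(1319/146)=3077/1319
back: M4=3077/1319
back: M3=45/146−47/146·3077/1319=-584/1319
back: M2=50/47−16/47·-584/1319=1602/1319
back: M1=-13/4−1/8·1602/1319=-4487/1319
M: M0=0, M1=-4487/1319, M2=1602/1319, M3=-584/1319, M4=3077/1319, M5=0
seg 0: a=-4, c=M0/2=0, d=(M1−M0)/(6·3)=-4487/23742, b=Δ0−h0·(2M0+M1)/6=31927/7914
seg 1: a=3, c=M1/2=-4487/2638, d=(M2−M1)/(6·1)=6089/7914, b=Δ1−h1·(2M1+M2)/6=-4228/3957
seg 2: a=1, c=M2/2=801/1319, d=(M3−M2)/(6·2)=-1093/7914, b=Δ2−h2·(2M2+M3)/6=-17111/7914
seg 3: a=-2, c=M3/2=-292/1319, d=(M4−M3)/(6·3)=3661/23742, b=Δ3−h3·(2M3+M4)/6=-11003/7914
seg 4: a=-4, c=M4/2=3077/2638, d=(M5−M4)/(6·2)=-3077/15828, b=Δ4−h4·(2M4+M5)/6=5717/3957
t_q=15/4 → seg 1, τ=3/4; S=3+-4228/3957·τ+-4487/2638·τ²+6089/7914·τ³=264469/168832

  seg 0: a=-4 b=31927/7914 c=0 d=-4487/23742
  seg 1: a=3 b=-4228/3957 c=-4487/2638 d=6089/7914
  seg 2: a=1 b=-17111/7914 c=801/1319 d=-1093/7914
  seg 3: a=-2 b=-11003/7914 c=-292/1319 d=3661/23742
  seg 4: a=-4 b=5717/3957 c=3077/2638 d=-3077/15828
S(15/4) = 264469/168832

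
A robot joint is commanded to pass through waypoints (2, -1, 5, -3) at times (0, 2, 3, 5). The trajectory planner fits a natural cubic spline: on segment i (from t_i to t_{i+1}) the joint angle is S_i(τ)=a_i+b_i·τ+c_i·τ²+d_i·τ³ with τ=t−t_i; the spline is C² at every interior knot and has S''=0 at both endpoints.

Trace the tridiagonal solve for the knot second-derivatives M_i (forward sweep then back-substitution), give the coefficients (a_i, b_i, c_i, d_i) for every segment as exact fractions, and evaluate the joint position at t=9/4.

  seg 0: a=2 b=-65/14 c=0 d=11/14
  seg 1: a=-1 b=67/14 c=33/7 d=-7/2
  seg 2: a=5 b=26/7 c=-81/14 d=27/28
S(9/4) = 391/896

Δ: Δ0=-3/2, Δ1=6, Δ2=-4
row 1: diag=6, rhs=45; c'=1/6, d'=15/2
row 2: denom=6−1·1/6=35/6; d'=(-60−1·15/2)/(35/6)=-81/7
back: M2=-81/7
back: M1=15/2−1/6·-81/7=66/7
M: M0=0, M1=66/7, M2=-81/7, M3=0
seg 0: a=2, c=M0/2=0, d=(M1−M0)/(6·2)=11/14, b=Δ0−h0·(2M0+M1)/6=-65/14
seg 1: a=-1, c=M1/2=33/7, d=(M2−M1)/(6·1)=-7/2, b=Δ1−h1·(2M1+M2)/6=67/14
seg 2: a=5, c=M2/2=-81/14, d=(M3−M2)/(6·2)=27/28, b=Δ2−h2·(2M2+M3)/6=26/7
t_q=9/4 → seg 1, τ=1/4; S=-1+67/14·τ+33/7·τ²+-7/2·τ³=391/896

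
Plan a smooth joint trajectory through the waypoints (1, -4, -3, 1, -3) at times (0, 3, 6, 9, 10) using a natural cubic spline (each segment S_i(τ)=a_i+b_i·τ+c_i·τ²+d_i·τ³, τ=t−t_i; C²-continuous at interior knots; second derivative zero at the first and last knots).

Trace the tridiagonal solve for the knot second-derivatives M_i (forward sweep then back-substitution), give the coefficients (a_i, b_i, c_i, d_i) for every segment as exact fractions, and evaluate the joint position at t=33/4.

  seg 0: a=1 b=-107/54 c=0 d=17/486
  seg 1: a=-4 b=-28/27 c=17/54 d=23/486
  seg 2: a=-3 b=115/54 c=20/27 d=-163/486
  seg 3: a=1 b=-67/27 c=-41/18 d=41/54
S(33/4) = 661/384

Δ: Δ0=-5/3, Δ1=1/3, Δ2=4/3, Δ3=-4
row 1: diag=12, rhs=12; c'=1/4, d'=1
row 2: denom=12−3·1/4=45/4; d'=(6−3·1)/(45/4)=4/15
row 3: denom=8−3·4/15=36/5; d'=(-32−3·4/15)/(36/5)=-41/9
back: M3=-41/9
back: M2=4/15−4/15·-41/9=40/27
back: M1=1−1/4·40/27=17/27
M: M0=0, M1=17/27, M2=40/27, M3=-41/9, M4=0
seg 0: a=1, c=M0/2=0, d=(M1−M0)/(6·3)=17/486, b=Δ0−h0·(2M0+M1)/6=-107/54
seg 1: a=-4, c=M1/2=17/54, d=(M2−M1)/(6·3)=23/486, b=Δ1−h1·(2M1+M2)/6=-28/27
seg 2: a=-3, c=M2/2=20/27, d=(M3−M2)/(6·3)=-163/486, b=Δ2−h2·(2M2+M3)/6=115/54
seg 3: a=1, c=M3/2=-41/18, d=(M4−M3)/(6·1)=41/54, b=Δ3−h3·(2M3+M4)/6=-67/27
t_q=33/4 → seg 2, τ=9/4; S=-3+115/54·τ+20/27·τ²+-163/486·τ³=661/384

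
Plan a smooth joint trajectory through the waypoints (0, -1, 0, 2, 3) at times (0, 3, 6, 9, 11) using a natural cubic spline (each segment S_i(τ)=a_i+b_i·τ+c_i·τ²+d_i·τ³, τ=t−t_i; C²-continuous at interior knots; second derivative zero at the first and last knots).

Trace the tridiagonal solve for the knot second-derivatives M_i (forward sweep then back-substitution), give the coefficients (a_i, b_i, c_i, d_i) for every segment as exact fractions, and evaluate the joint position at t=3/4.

Δ: Δ0=-1/3, Δ1=1/3, Δ2=2/3, Δ3=1/2
row 1: diag=12, rhs=4; c'=1/4, d'=1/3
row 2: denom=12−3·1/4=45/4; d'=(2−3·1/3)/(45/4)=4/45
row 3: denom=10−3·4/15=46/5; d'=(-1−3·4/45)/(46/5)=-19/138
back: M3=-19/138
back: M2=4/45−4/15·-19/138=26/207
back: M1=1/3−1/4·26/207=125/414
M: M0=0, M1=125/414, M2=26/207, M3=-19/138, M4=0
seg 0: a=0, c=M0/2=0, d=(M1−M0)/(6·3)=125/7452, b=Δ0−h0·(2M0+M1)/6=-401/828
seg 1: a=-1, c=M1/2=125/828, d=(M2−M1)/(6·3)=-73/7452, b=Δ1−h1·(2M1+M2)/6=-13/414
seg 2: a=0, c=M2/2=13/207, d=(M3−M2)/(6·3)=-109/7452, b=Δ2−h2·(2M2+M3)/6=505/828
seg 3: a=2, c=M3/2=-19/276, d=(M4−M3)/(6·2)=19/1656, b=Δ3−h3·(2M3+M4)/6=245/414
t_q=3/4 → seg 0, τ=3/4; S=0+-401/828·τ+0·τ²+125/7452·τ³=-2097/5888

  seg 0: a=0 b=-401/828 c=0 d=125/7452
  seg 1: a=-1 b=-13/414 c=125/828 d=-73/7452
  seg 2: a=0 b=505/828 c=13/207 d=-109/7452
  seg 3: a=2 b=245/414 c=-19/276 d=19/1656
S(3/4) = -2097/5888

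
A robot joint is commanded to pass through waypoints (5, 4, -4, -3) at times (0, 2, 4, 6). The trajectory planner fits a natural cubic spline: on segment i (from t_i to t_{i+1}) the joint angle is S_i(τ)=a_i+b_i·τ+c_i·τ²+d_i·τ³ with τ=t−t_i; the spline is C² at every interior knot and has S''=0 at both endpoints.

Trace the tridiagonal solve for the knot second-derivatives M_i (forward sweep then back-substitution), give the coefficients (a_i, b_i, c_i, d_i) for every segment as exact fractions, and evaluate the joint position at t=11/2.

  seg 0: a=5 b=11/15 c=0 d=-37/120
  seg 1: a=4 b=-89/30 c=-37/20 d=2/3
  seg 2: a=-4 b=-71/30 c=43/20 d=-43/120
S(11/2) = -251/64

Δ: Δ0=-1/2, Δ1=-4, Δ2=1/2
row 1: diag=8, rhs=-21; c'=1/4, d'=-21/8
row 2: denom=8−2·1/4=15/2; d'=(27−2·-21/8)/(15/2)=43/10
back: M2=43/10
back: M1=-21/8−1/4·43/10=-37/10
M: M0=0, M1=-37/10, M2=43/10, M3=0
seg 0: a=5, c=M0/2=0, d=(M1−M0)/(6·2)=-37/120, b=Δ0−h0·(2M0+M1)/6=11/15
seg 1: a=4, c=M1/2=-37/20, d=(M2−M1)/(6·2)=2/3, b=Δ1−h1·(2M1+M2)/6=-89/30
seg 2: a=-4, c=M2/2=43/20, d=(M3−M2)/(6·2)=-43/120, b=Δ2−h2·(2M2+M3)/6=-71/30
t_q=11/2 → seg 2, τ=3/2; S=-4+-71/30·τ+43/20·τ²+-43/120·τ³=-251/64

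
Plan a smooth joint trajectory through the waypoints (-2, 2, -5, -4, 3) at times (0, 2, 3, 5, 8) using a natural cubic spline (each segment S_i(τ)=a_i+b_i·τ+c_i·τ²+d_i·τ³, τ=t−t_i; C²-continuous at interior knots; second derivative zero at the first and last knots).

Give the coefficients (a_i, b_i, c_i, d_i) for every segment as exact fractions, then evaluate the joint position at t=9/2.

Δ: Δ0=2, Δ1=-7, Δ2=1/2, Δ3=7/3
row 1: diag=6, rhs=-54; c'=1/6, d'=-9
row 2: denom=6−1·1/6=35/6; d'=(45−1·-9)/(35/6)=324/35
row 3: denom=10−2·12/35=326/35; d'=(11−2·324/35)/(326/35)=-263/326
back: M3=-263/326
back: M2=324/35−12/35·-263/326=1554/163
back: M1=-9−1/6·1554/163=-1726/163
M: M0=0, M1=-1726/163, M2=1554/163, M3=-263/326, M4=0
seg 0: a=-2, c=M0/2=0, d=(M1−M0)/(6·2)=-863/978, b=Δ0−h0·(2M0+M1)/6=2704/489
seg 1: a=2, c=M1/2=-863/163, d=(M2−M1)/(6·1)=1640/489, b=Δ1−h1·(2M1+M2)/6=-2474/489
seg 2: a=-5, c=M2/2=777/163, d=(M3−M2)/(6·2)=-3371/3912, b=Δ2−h2·(2M2+M3)/6=-2732/489
seg 3: a=-4, c=M3/2=-263/652, d=(M4−M3)/(6·3)=263/5868, b=Δ3−h3·(2M3+M4)/6=3071/978
t_q=9/2 → seg 2, τ=3/2; S=-5+-2732/489·τ+777/163·τ²+-3371/3912·τ³=-58035/10432

  seg 0: a=-2 b=2704/489 c=0 d=-863/978
  seg 1: a=2 b=-2474/489 c=-863/163 d=1640/489
  seg 2: a=-5 b=-2732/489 c=777/163 d=-3371/3912
  seg 3: a=-4 b=3071/978 c=-263/652 d=263/5868
S(9/2) = -58035/10432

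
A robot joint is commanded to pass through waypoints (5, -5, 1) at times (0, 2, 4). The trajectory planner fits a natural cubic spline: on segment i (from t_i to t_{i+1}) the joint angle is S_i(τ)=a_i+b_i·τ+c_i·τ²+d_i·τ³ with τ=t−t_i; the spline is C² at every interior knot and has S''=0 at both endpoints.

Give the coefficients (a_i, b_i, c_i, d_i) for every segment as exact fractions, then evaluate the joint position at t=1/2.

  seg 0: a=5 b=-7 c=0 d=1/2
  seg 1: a=-5 b=-1 c=3 d=-1/2
S(1/2) = 25/16

Δ: Δ0=-5, Δ1=3
row 1: diag=8, rhs=48; c'=1/4, d'=6
back: M1=6
M: M0=0, M1=6, M2=0
seg 0: a=5, c=M0/2=0, d=(M1−M0)/(6·2)=1/2, b=Δ0−h0·(2M0+M1)/6=-7
seg 1: a=-5, c=M1/2=3, d=(M2−M1)/(6·2)=-1/2, b=Δ1−h1·(2M1+M2)/6=-1
t_q=1/2 → seg 0, τ=1/2; S=5+-7·τ+0·τ²+1/2·τ³=25/16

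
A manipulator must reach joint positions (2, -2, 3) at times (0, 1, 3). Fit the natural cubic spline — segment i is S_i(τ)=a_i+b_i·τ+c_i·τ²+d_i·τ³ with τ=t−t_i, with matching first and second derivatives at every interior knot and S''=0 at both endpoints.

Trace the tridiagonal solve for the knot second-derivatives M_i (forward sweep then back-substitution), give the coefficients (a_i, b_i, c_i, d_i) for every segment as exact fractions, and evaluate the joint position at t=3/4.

  seg 0: a=2 b=-61/12 c=0 d=13/12
  seg 1: a=-2 b=-11/6 c=13/4 d=-13/24
S(3/4) = -347/256

Δ: Δ0=-4, Δ1=5/2
row 1: diag=6, rhs=39; c'=1/3, d'=13/2
back: M1=13/2
M: M0=0, M1=13/2, M2=0
seg 0: a=2, c=M0/2=0, d=(M1−M0)/(6·1)=13/12, b=Δ0−h0·(2M0+M1)/6=-61/12
seg 1: a=-2, c=M1/2=13/4, d=(M2−M1)/(6·2)=-13/24, b=Δ1−h1·(2M1+M2)/6=-11/6
t_q=3/4 → seg 0, τ=3/4; S=2+-61/12·τ+0·τ²+13/12·τ³=-347/256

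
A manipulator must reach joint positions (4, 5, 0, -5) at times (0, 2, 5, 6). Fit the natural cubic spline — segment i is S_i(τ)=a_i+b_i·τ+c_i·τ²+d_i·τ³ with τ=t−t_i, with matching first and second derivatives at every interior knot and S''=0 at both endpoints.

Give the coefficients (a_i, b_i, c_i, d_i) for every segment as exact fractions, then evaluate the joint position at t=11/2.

Δ: Δ0=1/2, Δ1=-5/3, Δ2=-5
row 1: diag=10, rhs=-13; c'=3/10, d'=-13/10
row 2: denom=8−3·3/10=71/10; d'=(-20−3·-13/10)/(71/10)=-161/71
back: M2=-161/71
back: M1=-13/10−3/10·-161/71=-44/71
M: M0=0, M1=-44/71, M2=-161/71, M3=0
seg 0: a=4, c=M0/2=0, d=(M1−M0)/(6·2)=-11/213, b=Δ0−h0·(2M0+M1)/6=301/426
seg 1: a=5, c=M1/2=-22/71, d=(M2−M1)/(6·3)=-13/142, b=Δ1−h1·(2M1+M2)/6=37/426
seg 2: a=0, c=M2/2=-161/142, d=(M3−M2)/(6·1)=161/426, b=Δ2−h2·(2M2+M3)/6=-904/213
t_q=11/2 → seg 2, τ=1/2; S=0+-904/213·τ+-161/142·τ²+161/426·τ³=-2679/1136

  seg 0: a=4 b=301/426 c=0 d=-11/213
  seg 1: a=5 b=37/426 c=-22/71 d=-13/142
  seg 2: a=0 b=-904/213 c=-161/142 d=161/426
S(11/2) = -2679/1136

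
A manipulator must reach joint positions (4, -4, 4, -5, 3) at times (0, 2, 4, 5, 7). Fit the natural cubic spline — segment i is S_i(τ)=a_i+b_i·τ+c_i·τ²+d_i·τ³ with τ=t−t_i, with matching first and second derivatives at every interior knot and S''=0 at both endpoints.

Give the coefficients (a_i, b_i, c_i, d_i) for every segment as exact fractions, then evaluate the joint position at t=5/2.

Δ: Δ0=-4, Δ1=4, Δ2=-9, Δ3=4
row 1: diag=8, rhs=48; c'=1/4, d'=6
row 2: denom=6−2·1/4=11/2; d'=(-78−2·6)/(11/2)=-180/11
row 3: denom=6−1·2/11=64/11; d'=(78−1·-180/11)/(64/11)=519/32
back: M3=519/32
back: M2=-180/11−2/11·519/32=-309/16
back: M1=6−1/4·-309/16=693/64
M: M0=0, M1=693/64, M2=-309/16, M3=519/32, M4=0
seg 0: a=4, c=M0/2=0, d=(M1−M0)/(6·2)=231/256, b=Δ0−h0·(2M0+M1)/6=-487/64
seg 1: a=-4, c=M1/2=693/128, d=(M2−M1)/(6·2)=-643/256, b=Δ1−h1·(2M1+M2)/6=103/32
seg 2: a=4, c=M2/2=-309/32, d=(M3−M2)/(6·1)=379/64, b=Δ2−h2·(2M2+M3)/6=-337/64
seg 3: a=-5, c=M3/2=519/64, d=(M4−M3)/(6·2)=-173/128, b=Δ3−h3·(2M3+M4)/6=-109/16
t_q=5/2 → seg 1, τ=1/2; S=-4+103/32·τ+693/128·τ²+-643/256·τ³=-2767/2048

  seg 0: a=4 b=-487/64 c=0 d=231/256
  seg 1: a=-4 b=103/32 c=693/128 d=-643/256
  seg 2: a=4 b=-337/64 c=-309/32 d=379/64
  seg 3: a=-5 b=-109/16 c=519/64 d=-173/128
S(5/2) = -2767/2048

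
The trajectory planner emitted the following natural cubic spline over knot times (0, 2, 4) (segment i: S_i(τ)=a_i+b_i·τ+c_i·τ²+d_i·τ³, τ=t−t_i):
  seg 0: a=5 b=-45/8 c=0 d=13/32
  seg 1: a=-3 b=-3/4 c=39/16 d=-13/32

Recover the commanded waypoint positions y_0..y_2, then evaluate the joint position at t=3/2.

y_0 = S_0(0) = a_0 = 5
y_1 = S_1(0) = a_1 = -3
y_2 = S_1(2) = 2
t_q=3/2 is in segment 0 (τ=3/2); S_0(τ)=-529/256

y_0=5 y_1=-3 y_2=2
S(3/2) = -529/256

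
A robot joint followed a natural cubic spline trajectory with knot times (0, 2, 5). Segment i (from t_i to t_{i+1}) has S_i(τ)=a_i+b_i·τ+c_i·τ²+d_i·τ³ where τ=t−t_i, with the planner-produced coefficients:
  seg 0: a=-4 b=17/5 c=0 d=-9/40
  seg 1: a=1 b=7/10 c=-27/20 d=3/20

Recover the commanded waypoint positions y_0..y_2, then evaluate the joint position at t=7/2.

y_0 = S_0(0) = a_0 = -4
y_1 = S_1(0) = a_1 = 1
y_2 = S_1(3) = -5
t_q=7/2 is in segment 1 (τ=3/2); S_1(τ)=-77/160

y_0=-4 y_1=1 y_2=-5
S(7/2) = -77/160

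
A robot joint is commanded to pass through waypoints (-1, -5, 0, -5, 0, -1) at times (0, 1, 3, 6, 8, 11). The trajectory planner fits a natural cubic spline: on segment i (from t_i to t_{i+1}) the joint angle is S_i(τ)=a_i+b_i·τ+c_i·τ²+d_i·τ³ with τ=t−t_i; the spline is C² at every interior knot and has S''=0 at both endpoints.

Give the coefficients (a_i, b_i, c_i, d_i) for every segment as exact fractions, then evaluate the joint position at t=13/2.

Δ: Δ0=-4, Δ1=5/2, Δ2=-5/3, Δ3=5/2, Δ4=-1/3
row 1: diag=6, rhs=39; c'=1/3, d'=13/2
row 2: denom=10−2·1/3=28/3; d'=(-25−2·13/2)/(28/3)=-57/14
row 3: denom=10−3·9/28=253/28; d'=(25−3·-57/14)/(253/28)=1042/253
row 4: denom=10−2·56/253=2418/253; d'=(-17−2·1042/253)/(2418/253)=-6385/2418
back: M4=-6385/2418
back: M3=1042/253−56/253·-6385/2418=5686/1209
back: M2=-57/14−9/28·5686/1209=-2250/403
back: M1=13/2−1/3·-2250/403=6739/806
M: M0=0, M1=6739/806, M2=-2250/403, M3=5686/1209, M4=-6385/2418, M5=0
seg 0: a=-1, c=M0/2=0, d=(M1−M0)/(6·1)=6739/4836, b=Δ0−h0·(2M0+M1)/6=-26083/4836
seg 1: a=-5, c=M1/2=6739/1612, d=(M2−M1)/(6·2)=-11239/9672, b=Δ1−h1·(2M1+M2)/6=-2933/2418
seg 2: a=0, c=M2/2=-1125/403, d=(M3−M2)/(6·3)=6218/10881, b=Δ2−h2·(2M2+M3)/6=1892/1209
seg 3: a=-5, c=M3/2=2843/1209, d=(M4−M3)/(6·2)=-1973/3224, b=Δ3−h3·(2M3+M4)/6=296/1209
seg 4: a=0, c=M4/2=-6385/4836, d=(M5−M4)/(6·3)=6385/43524, b=Δ4−h4·(2M4+M5)/6=5579/2418
t_q=13/2 → seg 3, τ=1/2; S=-5+296/1209·τ+2843/1209·τ²+-1973/3224·τ³=-112613/25792

  seg 0: a=-1 b=-26083/4836 c=0 d=6739/4836
  seg 1: a=-5 b=-2933/2418 c=6739/1612 d=-11239/9672
  seg 2: a=0 b=1892/1209 c=-1125/403 d=6218/10881
  seg 3: a=-5 b=296/1209 c=2843/1209 d=-1973/3224
  seg 4: a=0 b=5579/2418 c=-6385/4836 d=6385/43524
S(13/2) = -112613/25792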